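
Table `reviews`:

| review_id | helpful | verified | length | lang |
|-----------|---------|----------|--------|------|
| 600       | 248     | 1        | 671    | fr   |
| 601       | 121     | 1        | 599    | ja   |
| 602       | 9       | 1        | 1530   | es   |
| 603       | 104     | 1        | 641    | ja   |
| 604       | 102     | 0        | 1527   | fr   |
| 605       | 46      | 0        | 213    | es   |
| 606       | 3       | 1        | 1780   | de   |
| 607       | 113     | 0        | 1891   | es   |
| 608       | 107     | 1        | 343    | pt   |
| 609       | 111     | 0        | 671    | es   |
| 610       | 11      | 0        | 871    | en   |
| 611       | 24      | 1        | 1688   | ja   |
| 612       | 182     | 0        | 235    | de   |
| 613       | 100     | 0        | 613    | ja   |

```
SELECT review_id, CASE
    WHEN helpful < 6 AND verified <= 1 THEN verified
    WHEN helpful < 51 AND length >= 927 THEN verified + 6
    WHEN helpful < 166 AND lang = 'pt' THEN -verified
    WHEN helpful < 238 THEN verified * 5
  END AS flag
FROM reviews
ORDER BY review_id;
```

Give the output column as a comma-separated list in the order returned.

review_id=600: (no match → NULL) → NULL
review_id=601: helpful < 238 → 5
review_id=602: helpful < 51 AND length >= 927 → 7
review_id=603: helpful < 238 → 5
review_id=604: helpful < 238 → 0
review_id=605: helpful < 238 → 0
review_id=606: helpful < 6 AND verified <= 1 → 1
review_id=607: helpful < 238 → 0
review_id=608: helpful < 166 AND lang = 'pt' → -1
review_id=609: helpful < 238 → 0
review_id=610: helpful < 238 → 0
review_id=611: helpful < 51 AND length >= 927 → 7
review_id=612: helpful < 238 → 0
review_id=613: helpful < 238 → 0

NULL, 5, 7, 5, 0, 0, 1, 0, -1, 0, 0, 7, 0, 0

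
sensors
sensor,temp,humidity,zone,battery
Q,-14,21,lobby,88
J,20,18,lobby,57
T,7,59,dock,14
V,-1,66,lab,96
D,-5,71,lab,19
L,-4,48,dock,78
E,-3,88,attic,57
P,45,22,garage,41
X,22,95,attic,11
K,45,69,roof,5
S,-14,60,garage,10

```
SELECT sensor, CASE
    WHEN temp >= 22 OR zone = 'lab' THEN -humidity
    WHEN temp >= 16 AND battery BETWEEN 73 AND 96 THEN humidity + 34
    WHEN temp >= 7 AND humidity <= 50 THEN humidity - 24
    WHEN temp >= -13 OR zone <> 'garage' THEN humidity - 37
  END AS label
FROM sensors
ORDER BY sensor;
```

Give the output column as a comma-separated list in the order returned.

-71, 51, -6, -69, 11, -22, -16, NULL, 22, -66, -95

sensor=D: temp >= 22 OR zone = 'lab' → -71
sensor=E: temp >= -13 OR zone <> 'garage' → 51
sensor=J: temp >= 7 AND humidity <= 50 → -6
sensor=K: temp >= 22 OR zone = 'lab' → -69
sensor=L: temp >= -13 OR zone <> 'garage' → 11
sensor=P: temp >= 22 OR zone = 'lab' → -22
sensor=Q: temp >= -13 OR zone <> 'garage' → -16
sensor=S: (no match → NULL) → NULL
sensor=T: temp >= -13 OR zone <> 'garage' → 22
sensor=V: temp >= 22 OR zone = 'lab' → -66
sensor=X: temp >= 22 OR zone = 'lab' → -95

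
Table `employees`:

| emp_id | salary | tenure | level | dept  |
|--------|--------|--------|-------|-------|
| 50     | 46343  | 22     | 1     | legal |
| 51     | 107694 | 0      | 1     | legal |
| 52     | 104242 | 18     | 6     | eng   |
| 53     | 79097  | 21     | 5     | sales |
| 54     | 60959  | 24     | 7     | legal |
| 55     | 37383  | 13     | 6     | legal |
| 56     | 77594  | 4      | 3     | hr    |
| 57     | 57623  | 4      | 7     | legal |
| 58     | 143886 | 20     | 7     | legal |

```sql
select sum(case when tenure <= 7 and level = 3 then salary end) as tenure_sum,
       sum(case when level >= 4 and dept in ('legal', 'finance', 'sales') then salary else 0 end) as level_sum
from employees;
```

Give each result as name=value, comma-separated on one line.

[tenure_sum: tenure <= 7 and level = 3]
emp_id=50: ✗
emp_id=51: ✗
emp_id=52: ✗
emp_id=53: ✗
emp_id=54: ✗
emp_id=55: ✗
emp_id=56: ✓ → 77594
emp_id=57: ✗
emp_id=58: ✗
tenure_sum = 77594
—
[level_sum: level >= 4 and dept in ('legal', 'finance', 'sales')]
emp_id=50: ✗
emp_id=51: ✗
emp_id=52: ✗
emp_id=53: ✓ → 79097
emp_id=54: ✓ → 60959
emp_id=55: ✓ → 37383
emp_id=56: ✗
emp_id=57: ✓ → 57623
emp_id=58: ✓ → 143886
level_sum = 79097 + 60959 + 37383 + 57623 + 143886 = 378948

tenure_sum=77594, level_sum=378948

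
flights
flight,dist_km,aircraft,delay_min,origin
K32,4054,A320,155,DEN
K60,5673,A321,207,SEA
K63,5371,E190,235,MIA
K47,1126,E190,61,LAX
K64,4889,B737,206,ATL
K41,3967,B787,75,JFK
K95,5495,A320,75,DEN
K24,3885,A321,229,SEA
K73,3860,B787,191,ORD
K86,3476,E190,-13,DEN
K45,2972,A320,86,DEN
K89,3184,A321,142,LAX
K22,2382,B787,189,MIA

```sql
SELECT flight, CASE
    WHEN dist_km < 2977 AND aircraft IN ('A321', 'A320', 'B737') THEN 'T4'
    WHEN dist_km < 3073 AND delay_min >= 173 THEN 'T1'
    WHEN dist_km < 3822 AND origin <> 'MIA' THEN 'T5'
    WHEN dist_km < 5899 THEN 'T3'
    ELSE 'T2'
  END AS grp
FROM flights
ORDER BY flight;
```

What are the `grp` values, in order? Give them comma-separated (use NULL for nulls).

T1, T3, T3, T3, T4, T5, T3, T3, T3, T3, T5, T5, T3

flight=K22: dist_km < 3073 AND delay_min >= 173 → T1
flight=K24: dist_km < 5899 → T3
flight=K32: dist_km < 5899 → T3
flight=K41: dist_km < 5899 → T3
flight=K45: dist_km < 2977 AND aircraft IN ('A321', 'A320', 'B737') → T4
flight=K47: dist_km < 3822 AND origin <> 'MIA' → T5
flight=K60: dist_km < 5899 → T3
flight=K63: dist_km < 5899 → T3
flight=K64: dist_km < 5899 → T3
flight=K73: dist_km < 5899 → T3
flight=K86: dist_km < 3822 AND origin <> 'MIA' → T5
flight=K89: dist_km < 3822 AND origin <> 'MIA' → T5
flight=K95: dist_km < 5899 → T3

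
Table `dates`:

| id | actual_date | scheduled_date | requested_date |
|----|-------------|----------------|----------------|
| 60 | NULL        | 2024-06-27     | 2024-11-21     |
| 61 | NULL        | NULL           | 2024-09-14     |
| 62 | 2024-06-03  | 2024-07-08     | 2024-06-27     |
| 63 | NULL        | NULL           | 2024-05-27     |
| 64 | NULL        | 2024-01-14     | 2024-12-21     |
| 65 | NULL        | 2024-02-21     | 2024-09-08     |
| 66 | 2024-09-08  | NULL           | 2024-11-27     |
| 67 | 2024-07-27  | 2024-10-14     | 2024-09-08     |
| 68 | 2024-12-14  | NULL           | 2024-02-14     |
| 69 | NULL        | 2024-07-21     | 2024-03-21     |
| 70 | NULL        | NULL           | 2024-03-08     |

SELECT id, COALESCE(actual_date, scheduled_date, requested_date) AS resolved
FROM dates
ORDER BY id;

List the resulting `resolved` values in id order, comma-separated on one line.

id=60: actual_date=NULL, scheduled_date=2024-06-27 → 2024-06-27
id=61: actual_date=NULL, scheduled_date=NULL, requested_date=2024-09-14 → 2024-09-14
id=62: actual_date=2024-06-03 → 2024-06-03
id=63: actual_date=NULL, scheduled_date=NULL, requested_date=2024-05-27 → 2024-05-27
id=64: actual_date=NULL, scheduled_date=2024-01-14 → 2024-01-14
id=65: actual_date=NULL, scheduled_date=2024-02-21 → 2024-02-21
id=66: actual_date=2024-09-08 → 2024-09-08
id=67: actual_date=2024-07-27 → 2024-07-27
id=68: actual_date=2024-12-14 → 2024-12-14
id=69: actual_date=NULL, scheduled_date=2024-07-21 → 2024-07-21
id=70: actual_date=NULL, scheduled_date=NULL, requested_date=2024-03-08 → 2024-03-08

2024-06-27, 2024-09-14, 2024-06-03, 2024-05-27, 2024-01-14, 2024-02-21, 2024-09-08, 2024-07-27, 2024-12-14, 2024-07-21, 2024-03-08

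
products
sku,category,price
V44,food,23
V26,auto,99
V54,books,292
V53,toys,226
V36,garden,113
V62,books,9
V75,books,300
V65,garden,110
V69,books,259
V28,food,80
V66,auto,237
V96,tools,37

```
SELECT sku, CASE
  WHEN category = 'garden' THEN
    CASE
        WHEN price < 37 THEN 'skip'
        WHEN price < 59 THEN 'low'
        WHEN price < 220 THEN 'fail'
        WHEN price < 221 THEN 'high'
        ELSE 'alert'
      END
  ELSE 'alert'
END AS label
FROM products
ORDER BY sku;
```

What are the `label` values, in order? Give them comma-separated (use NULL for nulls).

sku=V26: category='auto' → outer ELSE → alert
sku=V28: category='food' → outer ELSE → alert
sku=V36: category='garden' → inner[price < 220] → fail
sku=V44: category='food' → outer ELSE → alert
sku=V53: category='toys' → outer ELSE → alert
sku=V54: category='books' → outer ELSE → alert
sku=V62: category='books' → outer ELSE → alert
sku=V65: category='garden' → inner[price < 220] → fail
sku=V66: category='auto' → outer ELSE → alert
sku=V69: category='books' → outer ELSE → alert
sku=V75: category='books' → outer ELSE → alert
sku=V96: category='tools' → outer ELSE → alert

alert, alert, fail, alert, alert, alert, alert, fail, alert, alert, alert, alert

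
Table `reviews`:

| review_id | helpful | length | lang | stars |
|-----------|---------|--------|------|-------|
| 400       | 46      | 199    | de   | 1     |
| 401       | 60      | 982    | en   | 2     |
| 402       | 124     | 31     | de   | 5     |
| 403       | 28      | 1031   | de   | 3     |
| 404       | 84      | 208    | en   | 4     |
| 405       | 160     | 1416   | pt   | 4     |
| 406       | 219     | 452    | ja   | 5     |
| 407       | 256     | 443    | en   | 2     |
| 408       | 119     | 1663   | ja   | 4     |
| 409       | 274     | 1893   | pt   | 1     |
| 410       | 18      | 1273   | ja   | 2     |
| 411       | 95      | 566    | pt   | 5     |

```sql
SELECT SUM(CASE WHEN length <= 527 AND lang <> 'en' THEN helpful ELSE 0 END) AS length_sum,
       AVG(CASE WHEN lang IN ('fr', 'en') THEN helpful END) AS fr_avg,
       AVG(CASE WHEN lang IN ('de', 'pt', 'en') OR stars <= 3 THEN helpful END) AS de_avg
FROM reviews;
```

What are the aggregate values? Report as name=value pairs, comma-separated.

[length_sum: length <= 527 AND lang <> 'en']
review_id=400: ✓ → 46
review_id=401: ✗
review_id=402: ✓ → 124
review_id=403: ✗
review_id=404: ✗
review_id=405: ✗
review_id=406: ✓ → 219
review_id=407: ✗
review_id=408: ✗
review_id=409: ✗
review_id=410: ✗
review_id=411: ✗
length_sum = 46 + 124 + 219 = 389
—
[fr_avg: lang IN ('fr', 'en')]
review_id=400: ✗
review_id=401: ✓ → 60
review_id=402: ✗
review_id=403: ✗
review_id=404: ✓ → 84
review_id=405: ✗
review_id=406: ✗
review_id=407: ✓ → 256
review_id=408: ✗
review_id=409: ✗
review_id=410: ✗
review_id=411: ✗
fr_avg = (60 + 84 + 256) / 3 = 133.3333333333
—
[de_avg: lang IN ('de', 'pt', 'en') OR stars <= 3]
review_id=400: ✓ → 46
review_id=401: ✓ → 60
review_id=402: ✓ → 124
review_id=403: ✓ → 28
review_id=404: ✓ → 84
review_id=405: ✓ → 160
review_id=406: ✗
review_id=407: ✓ → 256
review_id=408: ✗
review_id=409: ✓ → 274
review_id=410: ✓ → 18
review_id=411: ✓ → 95
de_avg = (46 + 60 + 124 + 28 + 84 + 160 + 256 + 274 + 18 + 95) / 10 = 114.5

length_sum=389, fr_avg=133.3333333333, de_avg=114.5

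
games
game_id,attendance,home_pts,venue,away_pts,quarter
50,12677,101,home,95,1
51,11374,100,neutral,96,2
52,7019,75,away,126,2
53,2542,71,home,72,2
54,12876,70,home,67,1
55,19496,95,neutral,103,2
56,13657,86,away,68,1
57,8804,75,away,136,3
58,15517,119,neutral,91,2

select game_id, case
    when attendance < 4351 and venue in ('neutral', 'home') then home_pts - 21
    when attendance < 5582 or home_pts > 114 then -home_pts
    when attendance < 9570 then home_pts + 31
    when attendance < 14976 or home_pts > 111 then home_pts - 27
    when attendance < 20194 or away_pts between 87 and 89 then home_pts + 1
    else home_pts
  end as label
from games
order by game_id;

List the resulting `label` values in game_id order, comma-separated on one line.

game_id=50: attendance < 14976 or home_pts > 111 → 74
game_id=51: attendance < 14976 or home_pts > 111 → 73
game_id=52: attendance < 9570 → 106
game_id=53: attendance < 4351 and venue in ('neutral', 'home') → 50
game_id=54: attendance < 14976 or home_pts > 111 → 43
game_id=55: attendance < 20194 or away_pts between 87 and 89 → 96
game_id=56: attendance < 14976 or home_pts > 111 → 59
game_id=57: attendance < 9570 → 106
game_id=58: attendance < 5582 or home_pts > 114 → -119

74, 73, 106, 50, 43, 96, 59, 106, -119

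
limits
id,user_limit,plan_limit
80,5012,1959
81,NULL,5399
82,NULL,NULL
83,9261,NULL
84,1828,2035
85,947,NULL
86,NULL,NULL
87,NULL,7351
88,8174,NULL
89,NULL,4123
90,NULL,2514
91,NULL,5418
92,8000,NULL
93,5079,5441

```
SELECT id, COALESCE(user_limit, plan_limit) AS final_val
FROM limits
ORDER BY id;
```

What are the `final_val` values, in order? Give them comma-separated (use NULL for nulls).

id=80: user_limit=5012 → 5012
id=81: user_limit=NULL, plan_limit=5399 → 5399
id=82: user_limit=NULL, plan_limit=NULL (all NULL) → NULL
id=83: user_limit=9261 → 9261
id=84: user_limit=1828 → 1828
id=85: user_limit=947 → 947
id=86: user_limit=NULL, plan_limit=NULL (all NULL) → NULL
id=87: user_limit=NULL, plan_limit=7351 → 7351
id=88: user_limit=8174 → 8174
id=89: user_limit=NULL, plan_limit=4123 → 4123
id=90: user_limit=NULL, plan_limit=2514 → 2514
id=91: user_limit=NULL, plan_limit=5418 → 5418
id=92: user_limit=8000 → 8000
id=93: user_limit=5079 → 5079

5012, 5399, NULL, 9261, 1828, 947, NULL, 7351, 8174, 4123, 2514, 5418, 8000, 5079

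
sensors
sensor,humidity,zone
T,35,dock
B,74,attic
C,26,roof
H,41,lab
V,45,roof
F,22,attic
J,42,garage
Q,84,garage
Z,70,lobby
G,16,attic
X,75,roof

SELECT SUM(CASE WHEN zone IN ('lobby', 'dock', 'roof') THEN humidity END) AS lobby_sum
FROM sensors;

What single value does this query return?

sensor=T: ✓ → 35
sensor=B: ✗
sensor=C: ✓ → 26
sensor=H: ✗
sensor=V: ✓ → 45
sensor=F: ✗
sensor=J: ✗
sensor=Q: ✗
sensor=Z: ✓ → 70
sensor=G: ✗
sensor=X: ✓ → 75
lobby_sum = 35 + 26 + 45 + 70 + 75 = 251

251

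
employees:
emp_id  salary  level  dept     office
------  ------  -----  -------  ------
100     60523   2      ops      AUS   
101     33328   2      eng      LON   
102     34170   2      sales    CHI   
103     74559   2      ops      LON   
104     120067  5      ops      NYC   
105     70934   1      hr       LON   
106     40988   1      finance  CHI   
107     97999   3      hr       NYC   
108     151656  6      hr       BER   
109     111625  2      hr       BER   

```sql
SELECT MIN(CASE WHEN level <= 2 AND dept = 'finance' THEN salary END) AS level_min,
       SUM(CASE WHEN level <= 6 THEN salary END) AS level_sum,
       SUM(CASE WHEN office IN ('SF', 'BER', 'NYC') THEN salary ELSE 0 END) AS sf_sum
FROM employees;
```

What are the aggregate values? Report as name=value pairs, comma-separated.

[level_min: level <= 2 AND dept = 'finance']
emp_id=100: ✗
emp_id=101: ✗
emp_id=102: ✗
emp_id=103: ✗
emp_id=104: ✗
emp_id=105: ✗
emp_id=106: ✓ → 40988
emp_id=107: ✗
emp_id=108: ✗
emp_id=109: ✗
level_min = MIN(40988) = 40988
—
[level_sum: level <= 6]
emp_id=100: ✓ → 60523
emp_id=101: ✓ → 33328
emp_id=102: ✓ → 34170
emp_id=103: ✓ → 74559
emp_id=104: ✓ → 120067
emp_id=105: ✓ → 70934
emp_id=106: ✓ → 40988
emp_id=107: ✓ → 97999
emp_id=108: ✓ → 151656
emp_id=109: ✓ → 111625
level_sum = 60523 + 33328 + 34170 + 74559 + 120067 + 70934 + 40988 + 97999 + 151656 + 111625 = 795849
—
[sf_sum: office IN ('SF', 'BER', 'NYC')]
emp_id=100: ✗
emp_id=101: ✗
emp_id=102: ✗
emp_id=103: ✗
emp_id=104: ✓ → 120067
emp_id=105: ✗
emp_id=106: ✗
emp_id=107: ✓ → 97999
emp_id=108: ✓ → 151656
emp_id=109: ✓ → 111625
sf_sum = 120067 + 97999 + 151656 + 111625 = 481347

level_min=40988, level_sum=795849, sf_sum=481347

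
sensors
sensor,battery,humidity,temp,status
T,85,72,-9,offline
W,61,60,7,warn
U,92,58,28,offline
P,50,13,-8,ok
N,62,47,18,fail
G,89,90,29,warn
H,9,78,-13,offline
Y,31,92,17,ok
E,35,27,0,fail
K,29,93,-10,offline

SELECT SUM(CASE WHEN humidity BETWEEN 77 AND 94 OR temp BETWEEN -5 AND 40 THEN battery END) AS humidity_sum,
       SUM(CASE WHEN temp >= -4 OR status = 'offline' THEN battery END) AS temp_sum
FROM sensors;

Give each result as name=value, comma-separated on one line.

humidity_sum=408, temp_sum=493

[humidity_sum: humidity BETWEEN 77 AND 94 OR temp BETWEEN -5 AND 40]
sensor=T: ✗
sensor=W: ✓ → 61
sensor=U: ✓ → 92
sensor=P: ✗
sensor=N: ✓ → 62
sensor=G: ✓ → 89
sensor=H: ✓ → 9
sensor=Y: ✓ → 31
sensor=E: ✓ → 35
sensor=K: ✓ → 29
humidity_sum = 61 + 92 + 62 + 89 + 9 + 31 + 35 + 29 = 408
—
[temp_sum: temp >= -4 OR status = 'offline']
sensor=T: ✓ → 85
sensor=W: ✓ → 61
sensor=U: ✓ → 92
sensor=P: ✗
sensor=N: ✓ → 62
sensor=G: ✓ → 89
sensor=H: ✓ → 9
sensor=Y: ✓ → 31
sensor=E: ✓ → 35
sensor=K: ✓ → 29
temp_sum = 85 + 61 + 92 + 62 + 89 + 9 + 31 + 35 + 29 = 493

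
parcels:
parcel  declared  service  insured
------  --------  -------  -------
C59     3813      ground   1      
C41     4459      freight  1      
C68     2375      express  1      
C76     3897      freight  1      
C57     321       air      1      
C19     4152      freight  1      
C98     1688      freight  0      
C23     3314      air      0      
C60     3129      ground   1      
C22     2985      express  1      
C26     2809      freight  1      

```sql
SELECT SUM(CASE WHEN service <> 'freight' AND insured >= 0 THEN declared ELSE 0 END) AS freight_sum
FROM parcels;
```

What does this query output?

15937

parcel=C59: ✓ → 3813
parcel=C41: ✗
parcel=C68: ✓ → 2375
parcel=C76: ✗
parcel=C57: ✓ → 321
parcel=C19: ✗
parcel=C98: ✗
parcel=C23: ✓ → 3314
parcel=C60: ✓ → 3129
parcel=C22: ✓ → 2985
parcel=C26: ✗
freight_sum = 3813 + 2375 + 321 + 3314 + 3129 + 2985 = 15937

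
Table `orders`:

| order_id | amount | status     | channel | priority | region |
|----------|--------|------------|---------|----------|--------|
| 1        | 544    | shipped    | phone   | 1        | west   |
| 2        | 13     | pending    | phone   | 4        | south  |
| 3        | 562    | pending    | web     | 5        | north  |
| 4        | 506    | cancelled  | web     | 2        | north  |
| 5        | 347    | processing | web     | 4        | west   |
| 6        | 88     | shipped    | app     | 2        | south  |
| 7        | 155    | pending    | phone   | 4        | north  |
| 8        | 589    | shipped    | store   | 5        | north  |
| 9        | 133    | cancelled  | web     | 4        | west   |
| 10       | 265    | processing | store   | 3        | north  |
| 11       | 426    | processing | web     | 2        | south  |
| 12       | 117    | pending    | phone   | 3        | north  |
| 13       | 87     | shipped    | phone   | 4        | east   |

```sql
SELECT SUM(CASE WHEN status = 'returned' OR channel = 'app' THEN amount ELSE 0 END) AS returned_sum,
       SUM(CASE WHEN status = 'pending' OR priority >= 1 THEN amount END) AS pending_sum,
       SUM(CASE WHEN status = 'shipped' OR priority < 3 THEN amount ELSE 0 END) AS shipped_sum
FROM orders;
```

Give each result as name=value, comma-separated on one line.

returned_sum=88, pending_sum=3832, shipped_sum=2240

[returned_sum: status = 'returned' OR channel = 'app']
order_id=1: ✗
order_id=2: ✗
order_id=3: ✗
order_id=4: ✗
order_id=5: ✗
order_id=6: ✓ → 88
order_id=7: ✗
order_id=8: ✗
order_id=9: ✗
order_id=10: ✗
order_id=11: ✗
order_id=12: ✗
order_id=13: ✗
returned_sum = 88
—
[pending_sum: status = 'pending' OR priority >= 1]
order_id=1: ✓ → 544
order_id=2: ✓ → 13
order_id=3: ✓ → 562
order_id=4: ✓ → 506
order_id=5: ✓ → 347
order_id=6: ✓ → 88
order_id=7: ✓ → 155
order_id=8: ✓ → 589
order_id=9: ✓ → 133
order_id=10: ✓ → 265
order_id=11: ✓ → 426
order_id=12: ✓ → 117
order_id=13: ✓ → 87
pending_sum = 544 + 13 + 562 + 506 + 347 + 88 + 155 + 589 + 133 + 265 + 426 + 117 + 87 = 3832
—
[shipped_sum: status = 'shipped' OR priority < 3]
order_id=1: ✓ → 544
order_id=2: ✗
order_id=3: ✗
order_id=4: ✓ → 506
order_id=5: ✗
order_id=6: ✓ → 88
order_id=7: ✗
order_id=8: ✓ → 589
order_id=9: ✗
order_id=10: ✗
order_id=11: ✓ → 426
order_id=12: ✗
order_id=13: ✓ → 87
shipped_sum = 544 + 506 + 88 + 589 + 426 + 87 = 2240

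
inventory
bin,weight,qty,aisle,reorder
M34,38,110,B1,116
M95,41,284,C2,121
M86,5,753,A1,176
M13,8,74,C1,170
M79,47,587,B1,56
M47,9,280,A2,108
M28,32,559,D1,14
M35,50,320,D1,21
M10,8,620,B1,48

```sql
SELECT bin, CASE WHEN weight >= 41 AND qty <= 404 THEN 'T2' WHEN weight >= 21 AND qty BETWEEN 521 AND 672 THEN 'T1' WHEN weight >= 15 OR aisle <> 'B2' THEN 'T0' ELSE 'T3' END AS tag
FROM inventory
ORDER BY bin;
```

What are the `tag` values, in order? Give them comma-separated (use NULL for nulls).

T0, T0, T1, T0, T2, T0, T1, T0, T2

bin=M10: weight >= 15 OR aisle <> 'B2' → T0
bin=M13: weight >= 15 OR aisle <> 'B2' → T0
bin=M28: weight >= 21 AND qty BETWEEN 521 AND 672 → T1
bin=M34: weight >= 15 OR aisle <> 'B2' → T0
bin=M35: weight >= 41 AND qty <= 404 → T2
bin=M47: weight >= 15 OR aisle <> 'B2' → T0
bin=M79: weight >= 21 AND qty BETWEEN 521 AND 672 → T1
bin=M86: weight >= 15 OR aisle <> 'B2' → T0
bin=M95: weight >= 41 AND qty <= 404 → T2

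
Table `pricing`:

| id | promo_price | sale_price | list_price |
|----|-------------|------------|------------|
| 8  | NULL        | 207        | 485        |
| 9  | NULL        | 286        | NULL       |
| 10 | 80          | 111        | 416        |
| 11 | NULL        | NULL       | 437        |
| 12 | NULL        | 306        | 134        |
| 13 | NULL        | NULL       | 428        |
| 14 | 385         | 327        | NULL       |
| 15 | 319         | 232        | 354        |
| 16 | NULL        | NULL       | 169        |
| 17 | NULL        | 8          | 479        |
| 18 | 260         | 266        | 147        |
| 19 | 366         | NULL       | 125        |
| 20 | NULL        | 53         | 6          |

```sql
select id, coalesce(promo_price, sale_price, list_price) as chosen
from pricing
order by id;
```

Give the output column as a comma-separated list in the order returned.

id=8: promo_price=NULL, sale_price=207 → 207
id=9: promo_price=NULL, sale_price=286 → 286
id=10: promo_price=80 → 80
id=11: promo_price=NULL, sale_price=NULL, list_price=437 → 437
id=12: promo_price=NULL, sale_price=306 → 306
id=13: promo_price=NULL, sale_price=NULL, list_price=428 → 428
id=14: promo_price=385 → 385
id=15: promo_price=319 → 319
id=16: promo_price=NULL, sale_price=NULL, list_price=169 → 169
id=17: promo_price=NULL, sale_price=8 → 8
id=18: promo_price=260 → 260
id=19: promo_price=366 → 366
id=20: promo_price=NULL, sale_price=53 → 53

207, 286, 80, 437, 306, 428, 385, 319, 169, 8, 260, 366, 53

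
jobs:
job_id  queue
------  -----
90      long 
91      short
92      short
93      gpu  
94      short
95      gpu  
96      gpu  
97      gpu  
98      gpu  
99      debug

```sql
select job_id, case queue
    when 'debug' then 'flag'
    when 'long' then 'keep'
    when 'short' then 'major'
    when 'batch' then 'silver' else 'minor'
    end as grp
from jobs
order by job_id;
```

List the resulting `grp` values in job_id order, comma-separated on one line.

keep, major, major, minor, major, minor, minor, minor, minor, flag

job_id=90: queue='long' → keep
job_id=91: queue='short' → major
job_id=92: queue='short' → major
job_id=93: ELSE → minor
job_id=94: queue='short' → major
job_id=95: ELSE → minor
job_id=96: ELSE → minor
job_id=97: ELSE → minor
job_id=98: ELSE → minor
job_id=99: queue='debug' → flag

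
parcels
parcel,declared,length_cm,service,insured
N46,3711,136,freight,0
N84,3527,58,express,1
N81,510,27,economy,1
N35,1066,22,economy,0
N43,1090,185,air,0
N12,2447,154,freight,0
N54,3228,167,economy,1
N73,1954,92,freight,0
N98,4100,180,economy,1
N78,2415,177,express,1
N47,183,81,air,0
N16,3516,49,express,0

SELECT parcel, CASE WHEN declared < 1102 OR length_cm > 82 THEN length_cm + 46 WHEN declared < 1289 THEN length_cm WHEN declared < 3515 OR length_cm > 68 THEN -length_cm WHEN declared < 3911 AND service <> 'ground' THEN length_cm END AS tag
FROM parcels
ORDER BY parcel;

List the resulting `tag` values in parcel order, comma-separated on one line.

200, 49, 68, 231, 182, 127, 213, 138, 223, 73, 58, 226

parcel=N12: declared < 1102 OR length_cm > 82 → 200
parcel=N16: declared < 3911 AND service <> 'ground' → 49
parcel=N35: declared < 1102 OR length_cm > 82 → 68
parcel=N43: declared < 1102 OR length_cm > 82 → 231
parcel=N46: declared < 1102 OR length_cm > 82 → 182
parcel=N47: declared < 1102 OR length_cm > 82 → 127
parcel=N54: declared < 1102 OR length_cm > 82 → 213
parcel=N73: declared < 1102 OR length_cm > 82 → 138
parcel=N78: declared < 1102 OR length_cm > 82 → 223
parcel=N81: declared < 1102 OR length_cm > 82 → 73
parcel=N84: declared < 3911 AND service <> 'ground' → 58
parcel=N98: declared < 1102 OR length_cm > 82 → 226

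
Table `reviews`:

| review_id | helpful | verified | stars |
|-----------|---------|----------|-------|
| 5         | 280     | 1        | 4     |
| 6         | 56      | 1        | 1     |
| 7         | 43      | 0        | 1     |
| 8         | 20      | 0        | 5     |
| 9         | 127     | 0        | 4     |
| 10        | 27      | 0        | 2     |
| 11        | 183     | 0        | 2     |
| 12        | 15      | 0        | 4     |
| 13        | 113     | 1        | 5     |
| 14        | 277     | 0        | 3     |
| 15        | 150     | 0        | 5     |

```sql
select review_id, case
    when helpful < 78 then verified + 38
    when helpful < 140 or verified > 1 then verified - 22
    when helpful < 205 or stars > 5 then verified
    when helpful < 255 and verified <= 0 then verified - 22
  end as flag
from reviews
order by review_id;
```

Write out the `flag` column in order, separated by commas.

NULL, 39, 38, 38, -22, 38, 0, 38, -21, NULL, 0

review_id=5: (no match → NULL) → NULL
review_id=6: helpful < 78 → 39
review_id=7: helpful < 78 → 38
review_id=8: helpful < 78 → 38
review_id=9: helpful < 140 or verified > 1 → -22
review_id=10: helpful < 78 → 38
review_id=11: helpful < 205 or stars > 5 → 0
review_id=12: helpful < 78 → 38
review_id=13: helpful < 140 or verified > 1 → -21
review_id=14: (no match → NULL) → NULL
review_id=15: helpful < 205 or stars > 5 → 0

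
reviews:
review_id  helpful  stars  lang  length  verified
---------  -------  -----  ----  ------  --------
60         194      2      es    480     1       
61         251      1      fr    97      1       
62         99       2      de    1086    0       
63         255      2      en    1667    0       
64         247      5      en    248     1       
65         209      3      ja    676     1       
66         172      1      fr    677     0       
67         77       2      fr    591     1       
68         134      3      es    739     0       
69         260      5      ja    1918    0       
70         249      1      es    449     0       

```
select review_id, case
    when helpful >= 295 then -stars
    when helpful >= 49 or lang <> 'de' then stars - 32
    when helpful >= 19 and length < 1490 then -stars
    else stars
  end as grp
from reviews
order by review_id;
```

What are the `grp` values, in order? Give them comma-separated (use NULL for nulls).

-30, -31, -30, -30, -27, -29, -31, -30, -29, -27, -31

review_id=60: helpful >= 49 or lang <> 'de' → -30
review_id=61: helpful >= 49 or lang <> 'de' → -31
review_id=62: helpful >= 49 or lang <> 'de' → -30
review_id=63: helpful >= 49 or lang <> 'de' → -30
review_id=64: helpful >= 49 or lang <> 'de' → -27
review_id=65: helpful >= 49 or lang <> 'de' → -29
review_id=66: helpful >= 49 or lang <> 'de' → -31
review_id=67: helpful >= 49 or lang <> 'de' → -30
review_id=68: helpful >= 49 or lang <> 'de' → -29
review_id=69: helpful >= 49 or lang <> 'de' → -27
review_id=70: helpful >= 49 or lang <> 'de' → -31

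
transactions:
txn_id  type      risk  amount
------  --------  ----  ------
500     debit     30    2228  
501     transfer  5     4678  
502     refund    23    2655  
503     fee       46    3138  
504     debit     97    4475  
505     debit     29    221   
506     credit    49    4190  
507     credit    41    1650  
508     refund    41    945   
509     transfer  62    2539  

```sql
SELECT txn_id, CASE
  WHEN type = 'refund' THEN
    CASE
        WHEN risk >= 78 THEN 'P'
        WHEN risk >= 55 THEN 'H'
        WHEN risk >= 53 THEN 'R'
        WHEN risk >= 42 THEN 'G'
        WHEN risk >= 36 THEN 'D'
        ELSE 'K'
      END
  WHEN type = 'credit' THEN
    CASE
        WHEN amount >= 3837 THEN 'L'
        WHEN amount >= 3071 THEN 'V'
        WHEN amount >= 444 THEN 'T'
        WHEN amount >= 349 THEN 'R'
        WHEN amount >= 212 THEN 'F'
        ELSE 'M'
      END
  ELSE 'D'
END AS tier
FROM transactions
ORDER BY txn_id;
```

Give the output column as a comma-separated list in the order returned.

txn_id=500: type='debit' → outer ELSE → D
txn_id=501: type='transfer' → outer ELSE → D
txn_id=502: type='refund' → inner[ELSE] → K
txn_id=503: type='fee' → outer ELSE → D
txn_id=504: type='debit' → outer ELSE → D
txn_id=505: type='debit' → outer ELSE → D
txn_id=506: type='credit' → inner[amount >= 3837] → L
txn_id=507: type='credit' → inner[amount >= 444] → T
txn_id=508: type='refund' → inner[risk >= 36] → D
txn_id=509: type='transfer' → outer ELSE → D

D, D, K, D, D, D, L, T, D, D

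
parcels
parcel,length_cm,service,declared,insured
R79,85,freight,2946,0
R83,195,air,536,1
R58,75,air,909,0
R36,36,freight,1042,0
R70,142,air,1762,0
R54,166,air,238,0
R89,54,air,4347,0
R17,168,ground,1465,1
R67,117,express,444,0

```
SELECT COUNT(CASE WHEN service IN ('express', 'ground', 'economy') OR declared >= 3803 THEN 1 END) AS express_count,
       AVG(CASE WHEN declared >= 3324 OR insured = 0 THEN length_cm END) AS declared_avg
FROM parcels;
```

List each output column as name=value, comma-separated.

[express_count: service IN ('express', 'ground', 'economy') OR declared >= 3803]
parcel=R79: ✗
parcel=R83: ✗
parcel=R58: ✗
parcel=R36: ✗
parcel=R70: ✗
parcel=R54: ✗
parcel=R89: ✓ → 1
parcel=R17: ✓ → 1
parcel=R67: ✓ → 1
express_count = COUNT(1, 1, 1) = 3
—
[declared_avg: declared >= 3324 OR insured = 0]
parcel=R79: ✓ → 85
parcel=R83: ✗
parcel=R58: ✓ → 75
parcel=R36: ✓ → 36
parcel=R70: ✓ → 142
parcel=R54: ✓ → 166
parcel=R89: ✓ → 54
parcel=R17: ✗
parcel=R67: ✓ → 117
declared_avg = (85 + 75 + 36 + 142 + 166 + 54 + 117) / 7 = 96.4285714286

express_count=3, declared_avg=96.4285714286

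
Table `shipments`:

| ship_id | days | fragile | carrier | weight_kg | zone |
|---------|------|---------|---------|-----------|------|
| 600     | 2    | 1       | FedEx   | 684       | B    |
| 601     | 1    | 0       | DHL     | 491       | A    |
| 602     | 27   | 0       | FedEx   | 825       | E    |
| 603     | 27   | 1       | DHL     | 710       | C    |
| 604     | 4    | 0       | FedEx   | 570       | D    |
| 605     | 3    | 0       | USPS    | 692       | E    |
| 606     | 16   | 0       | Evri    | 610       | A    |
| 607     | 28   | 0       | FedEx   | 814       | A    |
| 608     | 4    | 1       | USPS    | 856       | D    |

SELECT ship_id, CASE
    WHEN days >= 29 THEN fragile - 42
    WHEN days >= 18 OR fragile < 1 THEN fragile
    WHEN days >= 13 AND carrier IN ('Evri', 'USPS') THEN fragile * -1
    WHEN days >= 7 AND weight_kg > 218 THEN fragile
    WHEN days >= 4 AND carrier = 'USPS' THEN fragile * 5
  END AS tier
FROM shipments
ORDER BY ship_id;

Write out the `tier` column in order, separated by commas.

ship_id=600: (no match → NULL) → NULL
ship_id=601: days >= 18 OR fragile < 1 → 0
ship_id=602: days >= 18 OR fragile < 1 → 0
ship_id=603: days >= 18 OR fragile < 1 → 1
ship_id=604: days >= 18 OR fragile < 1 → 0
ship_id=605: days >= 18 OR fragile < 1 → 0
ship_id=606: days >= 18 OR fragile < 1 → 0
ship_id=607: days >= 18 OR fragile < 1 → 0
ship_id=608: days >= 4 AND carrier = 'USPS' → 5

NULL, 0, 0, 1, 0, 0, 0, 0, 5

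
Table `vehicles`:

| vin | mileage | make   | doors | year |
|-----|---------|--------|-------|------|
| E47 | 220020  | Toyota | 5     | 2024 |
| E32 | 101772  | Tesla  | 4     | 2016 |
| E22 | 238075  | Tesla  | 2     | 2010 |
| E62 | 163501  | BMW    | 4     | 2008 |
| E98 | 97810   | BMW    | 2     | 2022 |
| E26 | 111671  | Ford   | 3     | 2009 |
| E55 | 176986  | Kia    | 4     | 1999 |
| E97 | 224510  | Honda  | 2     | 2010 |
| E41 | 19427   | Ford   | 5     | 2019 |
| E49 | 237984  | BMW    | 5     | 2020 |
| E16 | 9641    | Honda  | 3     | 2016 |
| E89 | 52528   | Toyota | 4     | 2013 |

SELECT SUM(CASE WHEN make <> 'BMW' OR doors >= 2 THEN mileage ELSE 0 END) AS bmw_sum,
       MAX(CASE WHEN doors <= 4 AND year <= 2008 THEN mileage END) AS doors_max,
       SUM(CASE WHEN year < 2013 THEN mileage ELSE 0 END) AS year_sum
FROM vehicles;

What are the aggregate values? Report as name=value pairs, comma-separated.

bmw_sum=1653925, doors_max=176986, year_sum=914743

[bmw_sum: make <> 'BMW' OR doors >= 2]
vin=E47: ✓ → 220020
vin=E32: ✓ → 101772
vin=E22: ✓ → 238075
vin=E62: ✓ → 163501
vin=E98: ✓ → 97810
vin=E26: ✓ → 111671
vin=E55: ✓ → 176986
vin=E97: ✓ → 224510
vin=E41: ✓ → 19427
vin=E49: ✓ → 237984
vin=E16: ✓ → 9641
vin=E89: ✓ → 52528
bmw_sum = 220020 + 101772 + 238075 + 163501 + 97810 + 111671 + 176986 + 224510 + 19427 + 237984 + 9641 + 52528 = 1653925
—
[doors_max: doors <= 4 AND year <= 2008]
vin=E47: ✗
vin=E32: ✗
vin=E22: ✗
vin=E62: ✓ → 163501
vin=E98: ✗
vin=E26: ✗
vin=E55: ✓ → 176986
vin=E97: ✗
vin=E41: ✗
vin=E49: ✗
vin=E16: ✗
vin=E89: ✗
doors_max = MAX(163501, 176986) = 176986
—
[year_sum: year < 2013]
vin=E47: ✗
vin=E32: ✗
vin=E22: ✓ → 238075
vin=E62: ✓ → 163501
vin=E98: ✗
vin=E26: ✓ → 111671
vin=E55: ✓ → 176986
vin=E97: ✓ → 224510
vin=E41: ✗
vin=E49: ✗
vin=E16: ✗
vin=E89: ✗
year_sum = 238075 + 163501 + 111671 + 176986 + 224510 = 914743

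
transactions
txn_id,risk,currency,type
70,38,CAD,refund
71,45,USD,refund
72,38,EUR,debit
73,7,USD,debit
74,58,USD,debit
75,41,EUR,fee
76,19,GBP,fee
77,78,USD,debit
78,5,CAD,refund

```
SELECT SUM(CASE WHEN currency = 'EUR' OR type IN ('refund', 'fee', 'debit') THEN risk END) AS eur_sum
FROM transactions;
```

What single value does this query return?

txn_id=70: ✓ → 38
txn_id=71: ✓ → 45
txn_id=72: ✓ → 38
txn_id=73: ✓ → 7
txn_id=74: ✓ → 58
txn_id=75: ✓ → 41
txn_id=76: ✓ → 19
txn_id=77: ✓ → 78
txn_id=78: ✓ → 5
eur_sum = 38 + 45 + 38 + 7 + 58 + 41 + 19 + 78 + 5 = 329

329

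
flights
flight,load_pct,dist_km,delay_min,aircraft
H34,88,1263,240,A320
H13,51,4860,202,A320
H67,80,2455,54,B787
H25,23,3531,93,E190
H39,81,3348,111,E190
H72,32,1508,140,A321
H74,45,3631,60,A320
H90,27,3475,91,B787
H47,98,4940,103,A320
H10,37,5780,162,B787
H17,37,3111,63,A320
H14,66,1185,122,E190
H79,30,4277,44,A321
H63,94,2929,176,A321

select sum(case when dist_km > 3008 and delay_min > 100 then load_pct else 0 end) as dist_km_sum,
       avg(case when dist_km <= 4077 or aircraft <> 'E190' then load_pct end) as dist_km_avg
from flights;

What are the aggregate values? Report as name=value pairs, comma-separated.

dist_km_sum=267, dist_km_avg=56.3571428571

[dist_km_sum: dist_km > 3008 and delay_min > 100]
flight=H34: ✗
flight=H13: ✓ → 51
flight=H67: ✗
flight=H25: ✗
flight=H39: ✓ → 81
flight=H72: ✗
flight=H74: ✗
flight=H90: ✗
flight=H47: ✓ → 98
flight=H10: ✓ → 37
flight=H17: ✗
flight=H14: ✗
flight=H79: ✗
flight=H63: ✗
dist_km_sum = 51 + 81 + 98 + 37 = 267
—
[dist_km_avg: dist_km <= 4077 or aircraft <> 'E190']
flight=H34: ✓ → 88
flight=H13: ✓ → 51
flight=H67: ✓ → 80
flight=H25: ✓ → 23
flight=H39: ✓ → 81
flight=H72: ✓ → 32
flight=H74: ✓ → 45
flight=H90: ✓ → 27
flight=H47: ✓ → 98
flight=H10: ✓ → 37
flight=H17: ✓ → 37
flight=H14: ✓ → 66
flight=H79: ✓ → 30
flight=H63: ✓ → 94
dist_km_avg = (88 + 51 + 80 + 23 + 81 + 32 + 45 + 27 + 98 + 37 + 37 + 66 + 30 + 94) / 14 = 56.3571428571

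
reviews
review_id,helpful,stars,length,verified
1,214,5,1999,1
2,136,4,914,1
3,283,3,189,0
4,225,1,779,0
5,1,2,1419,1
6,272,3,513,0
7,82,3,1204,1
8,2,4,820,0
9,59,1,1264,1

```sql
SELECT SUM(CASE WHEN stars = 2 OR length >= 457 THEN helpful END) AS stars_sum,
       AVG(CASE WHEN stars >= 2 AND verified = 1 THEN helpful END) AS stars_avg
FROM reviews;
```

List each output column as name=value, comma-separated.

[stars_sum: stars = 2 OR length >= 457]
review_id=1: ✓ → 214
review_id=2: ✓ → 136
review_id=3: ✗
review_id=4: ✓ → 225
review_id=5: ✓ → 1
review_id=6: ✓ → 272
review_id=7: ✓ → 82
review_id=8: ✓ → 2
review_id=9: ✓ → 59
stars_sum = 214 + 136 + 225 + 1 + 272 + 82 + 2 + 59 = 991
—
[stars_avg: stars >= 2 AND verified = 1]
review_id=1: ✓ → 214
review_id=2: ✓ → 136
review_id=3: ✗
review_id=4: ✗
review_id=5: ✓ → 1
review_id=6: ✗
review_id=7: ✓ → 82
review_id=8: ✗
review_id=9: ✗
stars_avg = (214 + 136 + 1 + 82) / 4 = 108.25

stars_sum=991, stars_avg=108.25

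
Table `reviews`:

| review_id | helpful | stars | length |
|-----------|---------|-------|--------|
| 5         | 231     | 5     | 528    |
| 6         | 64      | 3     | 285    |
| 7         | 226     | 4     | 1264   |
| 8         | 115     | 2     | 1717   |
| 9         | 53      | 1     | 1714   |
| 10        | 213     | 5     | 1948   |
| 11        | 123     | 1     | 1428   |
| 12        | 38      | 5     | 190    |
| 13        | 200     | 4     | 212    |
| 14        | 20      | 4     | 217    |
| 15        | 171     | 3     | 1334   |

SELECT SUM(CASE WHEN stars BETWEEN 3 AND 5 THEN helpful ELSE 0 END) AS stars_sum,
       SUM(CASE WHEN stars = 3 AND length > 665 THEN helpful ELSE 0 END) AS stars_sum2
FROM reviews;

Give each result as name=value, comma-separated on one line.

stars_sum=1163, stars_sum2=171

[stars_sum: stars BETWEEN 3 AND 5]
review_id=5: ✓ → 231
review_id=6: ✓ → 64
review_id=7: ✓ → 226
review_id=8: ✗
review_id=9: ✗
review_id=10: ✓ → 213
review_id=11: ✗
review_id=12: ✓ → 38
review_id=13: ✓ → 200
review_id=14: ✓ → 20
review_id=15: ✓ → 171
stars_sum = 231 + 64 + 226 + 213 + 38 + 200 + 20 + 171 = 1163
—
[stars_sum2: stars = 3 AND length > 665]
review_id=5: ✗
review_id=6: ✗
review_id=7: ✗
review_id=8: ✗
review_id=9: ✗
review_id=10: ✗
review_id=11: ✗
review_id=12: ✗
review_id=13: ✗
review_id=14: ✗
review_id=15: ✓ → 171
stars_sum2 = 171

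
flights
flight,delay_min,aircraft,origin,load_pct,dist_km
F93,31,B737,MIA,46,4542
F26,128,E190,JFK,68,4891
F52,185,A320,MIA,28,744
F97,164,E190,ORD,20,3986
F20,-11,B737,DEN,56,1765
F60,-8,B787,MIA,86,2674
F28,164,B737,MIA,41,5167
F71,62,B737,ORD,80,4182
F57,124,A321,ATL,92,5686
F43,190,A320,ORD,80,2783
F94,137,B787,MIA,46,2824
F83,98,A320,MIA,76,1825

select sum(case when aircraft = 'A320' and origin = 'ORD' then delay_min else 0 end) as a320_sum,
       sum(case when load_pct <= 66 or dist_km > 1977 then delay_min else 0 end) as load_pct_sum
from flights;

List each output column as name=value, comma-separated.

a320_sum=190, load_pct_sum=1166

[a320_sum: aircraft = 'A320' and origin = 'ORD']
flight=F93: ✗
flight=F26: ✗
flight=F52: ✗
flight=F97: ✗
flight=F20: ✗
flight=F60: ✗
flight=F28: ✗
flight=F71: ✗
flight=F57: ✗
flight=F43: ✓ → 190
flight=F94: ✗
flight=F83: ✗
a320_sum = 190
—
[load_pct_sum: load_pct <= 66 or dist_km > 1977]
flight=F93: ✓ → 31
flight=F26: ✓ → 128
flight=F52: ✓ → 185
flight=F97: ✓ → 164
flight=F20: ✓ → -11
flight=F60: ✓ → -8
flight=F28: ✓ → 164
flight=F71: ✓ → 62
flight=F57: ✓ → 124
flight=F43: ✓ → 190
flight=F94: ✓ → 137
flight=F83: ✗
load_pct_sum = 31 + 128 + 185 + 164 + -11 + -8 + 164 + 62 + 124 + 190 + 137 = 1166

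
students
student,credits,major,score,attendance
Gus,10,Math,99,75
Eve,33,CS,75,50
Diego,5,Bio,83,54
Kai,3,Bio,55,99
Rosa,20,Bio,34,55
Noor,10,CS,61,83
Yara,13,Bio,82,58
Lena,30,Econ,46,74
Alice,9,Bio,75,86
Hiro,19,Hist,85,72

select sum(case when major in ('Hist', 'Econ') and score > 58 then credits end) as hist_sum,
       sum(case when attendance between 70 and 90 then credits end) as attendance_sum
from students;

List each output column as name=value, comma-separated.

hist_sum=19, attendance_sum=78

[hist_sum: major in ('Hist', 'Econ') and score > 58]
student=Gus: ✗
student=Eve: ✗
student=Diego: ✗
student=Kai: ✗
student=Rosa: ✗
student=Noor: ✗
student=Yara: ✗
student=Lena: ✗
student=Alice: ✗
student=Hiro: ✓ → 19
hist_sum = 19
—
[attendance_sum: attendance between 70 and 90]
student=Gus: ✓ → 10
student=Eve: ✗
student=Diego: ✗
student=Kai: ✗
student=Rosa: ✗
student=Noor: ✓ → 10
student=Yara: ✗
student=Lena: ✓ → 30
student=Alice: ✓ → 9
student=Hiro: ✓ → 19
attendance_sum = 10 + 10 + 30 + 9 + 19 = 78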